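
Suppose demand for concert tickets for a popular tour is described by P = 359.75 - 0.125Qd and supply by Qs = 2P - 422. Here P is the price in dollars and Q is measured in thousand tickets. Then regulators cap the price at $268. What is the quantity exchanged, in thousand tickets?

114

Rearranging demand gives Qd = 2878 - 8P. Equilibrium: 2878 - 8P = 2P - 422, so 3300 = 10P and P* = 330, Q* = 238.
The ceiling of 268 is below the equilibrium price 330, so it binds.
At P = 268: Qd = 2878 - 8·268 = 734 and Qs = 2·268 - 422 = 114.
The quantity actually transacted is the short side, supply: 114.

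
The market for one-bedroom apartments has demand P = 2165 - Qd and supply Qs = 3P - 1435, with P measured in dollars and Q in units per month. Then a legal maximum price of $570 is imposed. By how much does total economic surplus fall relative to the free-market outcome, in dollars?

653400

Rearranging demand gives Qd = 2165 - P. Without the control the market clears where 2165 - P = 3P - 1435, i.e. P* = 900 and Q* = 1265.
The ceiling of 570 is below the equilibrium price 900, so it binds.
At P = 570: Qd = 2165 - 570 = 1595 and Qs = 3·570 - 1435 = 275.
Quantity traded falls to 275. At Q = 275 the demand price is 2165 - 275 = 1890 and the supply price is (1435 + 275)/3 = 570.
Deadweight loss = ½ · (1890 - 570) · (1265 - 275) = ½ · 1320 · 990 = 653400.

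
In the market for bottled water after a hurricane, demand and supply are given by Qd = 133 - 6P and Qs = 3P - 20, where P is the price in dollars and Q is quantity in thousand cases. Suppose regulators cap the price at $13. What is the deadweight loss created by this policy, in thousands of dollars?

36

Without the control the market clears where 133 - 6P = 3P - 20, i.e. P* = 17 and Q* = 31.
The ceiling of 13 is below the equilibrium price 17, so it binds.
At P = 13: Qd = 133 - 6·13 = 55 and Qs = 3·13 - 20 = 19.
Quantity traded falls to 19. At Q = 19 the demand price is (133 - 19)/6 = 19 and the supply price is (20 + 19)/3 = 13.
Deadweight loss = ½ · (19 - 13) · (31 - 19) = ½ · 6 · 12 = 36.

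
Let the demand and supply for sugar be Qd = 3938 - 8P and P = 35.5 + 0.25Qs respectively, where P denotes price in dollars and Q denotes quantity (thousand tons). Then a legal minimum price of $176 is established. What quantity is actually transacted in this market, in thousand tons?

1218

Rearranging supply gives Qs = 4P - 142. Equilibrium: 3938 - 8P = 4P - 142, so 4080 = 12P and P* = 340, Q* = 1218.
The floor of 176 is below the equilibrium price 340, so it is not binding; the market clears at P* = 340, Q* = 1218.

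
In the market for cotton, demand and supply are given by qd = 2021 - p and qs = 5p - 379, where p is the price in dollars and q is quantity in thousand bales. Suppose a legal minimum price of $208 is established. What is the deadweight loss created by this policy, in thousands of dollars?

Equilibrium: 2021 - p = 5p - 379, so 2400 = 6p and p* = 400, q* = 1621.
The floor of 208 is below the equilibrium price 400, so it is not binding; the market clears at p* = 400, q* = 1621.
Since the control does not bind, no trades are prevented and deadweight loss is zero.

0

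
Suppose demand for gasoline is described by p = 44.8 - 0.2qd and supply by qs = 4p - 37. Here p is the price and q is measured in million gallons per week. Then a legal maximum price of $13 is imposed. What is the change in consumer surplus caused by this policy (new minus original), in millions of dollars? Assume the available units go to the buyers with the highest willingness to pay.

-169.6

Rearranging demand gives qd = 224 - 5p. In a free market, 224 - 5p = 4p - 37 gives the equilibrium p* = 29, q* = 79.
Since 13 < 29, the ceiling is binding.
At p = 13: qd = 224 - 5·13 = 159 and qs = 4·13 - 37 = 15.
Consumer surplus without the control is ½ · (44.8 - 29) · 79 = 624.1.
With the ceiling, 15 units are sold at 13 (assume they go to the highest-value buyers). The demand price at q = 15 is 41.8, so CS = ½ · [(44.8 - 13) + (41.8 - 13)] · 15 = 454.5.
Change in consumer surplus = 454.5 - 624.1 = -169.6.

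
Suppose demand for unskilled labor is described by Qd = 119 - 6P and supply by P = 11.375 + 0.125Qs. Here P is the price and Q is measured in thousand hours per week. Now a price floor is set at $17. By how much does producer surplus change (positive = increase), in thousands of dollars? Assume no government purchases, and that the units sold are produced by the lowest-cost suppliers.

25

Rearranging supply gives Qs = 8P - 91. In a free market, 119 - 6P = 8P - 91 gives the equilibrium P* = 15, Q* = 29.
The floor of 17 is above the equilibrium price 15, so it binds.
At P = 17: Qd = 119 - 6·17 = 17 and Qs = 8·17 - 91 = 45.
Producer surplus without the control is ½ · (15 - 11.375) · 29 = 52.5625.
With the floor, 17 units are sold at 17. The supply price at Q = 17 is 13.5, so PS = ½ · [(17 - 11.375) + (17 - 13.5)] · 17 = 77.5625.
Change in producer surplus = 77.5625 - 52.5625 = 25.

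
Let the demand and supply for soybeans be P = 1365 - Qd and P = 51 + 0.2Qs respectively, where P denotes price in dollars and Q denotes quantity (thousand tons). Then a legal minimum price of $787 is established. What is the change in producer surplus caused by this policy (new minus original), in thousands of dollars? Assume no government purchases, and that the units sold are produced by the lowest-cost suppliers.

Rearranging demand gives Qd = 1365 - P; rearranging supply gives Qs = 5P - 255. In a free market, 1365 - P = 5P - 255 gives the equilibrium P* = 270, Q* = 1095.
Because the floor (787) lies above the market-clearing price, it is binding.
At P = 787: Qd = 1365 - 787 = 578 and Qs = 5·787 - 255 = 3680.
Producer surplus without the control is ½ · (270 - 51) · 1095 = 119902.5.
With the floor, 578 units are sold at 787. The supply price at Q = 578 is 166.6, so PS = ½ · [(787 - 51) + (787 - 166.6)] · 578 = 391999.6.
Change in producer surplus = 391999.6 - 119902.5 = 272097.1.

272097.1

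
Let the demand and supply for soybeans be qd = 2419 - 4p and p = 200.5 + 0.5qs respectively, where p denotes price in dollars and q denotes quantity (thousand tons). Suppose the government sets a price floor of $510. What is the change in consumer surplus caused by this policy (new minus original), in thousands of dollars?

-18360

Rearranging supply gives qs = 2p - 401. In a free market, 2419 - 4p = 2p - 401 gives the equilibrium p* = 470, q* = 539.
Because the floor (510) lies above the market-clearing price, it is binding.
At p = 510: qd = 2419 - 4·510 = 379 and qs = 2·510 - 401 = 619.
Consumer surplus without the control is ½ · (604.75 - 470) · 539 = 36315.125.
With the floor, consumers buy 379 units at 510, so CS = ½ · (604.75 - 510) · 379 = 17955.125.
Change in consumer surplus = 17955.125 - 36315.125 = -18360.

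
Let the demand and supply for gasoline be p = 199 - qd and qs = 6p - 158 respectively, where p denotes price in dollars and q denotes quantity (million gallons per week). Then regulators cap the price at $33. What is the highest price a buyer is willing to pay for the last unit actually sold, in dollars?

159

Rearranging demand gives qd = 199 - p. Without the control the market clears where 199 - p = 6p - 158, i.e. p* = 51 and q* = 148.
Since 33 < 51, the ceiling is binding.
At p = 33: qd = 199 - 33 = 166 and qs = 6·33 - 158 = 40.
Only 40 units reach the market. On the demand curve, the marginal buyer's willingness to pay at q = 40 is (199 - 40) = 159.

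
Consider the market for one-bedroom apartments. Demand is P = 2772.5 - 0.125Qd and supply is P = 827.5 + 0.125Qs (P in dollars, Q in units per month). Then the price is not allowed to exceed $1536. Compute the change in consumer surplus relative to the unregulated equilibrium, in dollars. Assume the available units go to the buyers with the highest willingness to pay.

1217568

Rearranging demand gives Qd = 22180 - 8P; rearranging supply gives Qs = 8P - 6620. In a free market, 22180 - 8P = 8P - 6620 gives the equilibrium P* = 1800, Q* = 7780.
Because the ceiling (1536) lies below the market-clearing price, it is binding.
At P = 1536: Qd = 22180 - 8·1536 = 9892 and Qs = 8·1536 - 6620 = 5668.
Consumer surplus without the control is ½ · (2772.5 - 1800) · 7780 = 3783025.
With the ceiling, 5668 units are sold at 1536 (assume they go to the highest-value buyers). The demand price at Q = 5668 is 2064, so CS = ½ · [(2772.5 - 1536) + (2064 - 1536)] · 5668 = 5000593.
Change in consumer surplus = 5000593 - 3783025 = 1217568.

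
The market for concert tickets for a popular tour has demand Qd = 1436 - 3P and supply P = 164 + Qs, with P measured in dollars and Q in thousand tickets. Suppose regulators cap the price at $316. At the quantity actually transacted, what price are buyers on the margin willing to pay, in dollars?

Rearranging supply gives Qs = P - 164. Equilibrium: 1436 - 3P = P - 164, so 1600 = 4P and P* = 400, Q* = 236.
Since 316 < 400, the ceiling is binding.
At P = 316: Qd = 1436 - 3·316 = 488 and Qs = 316 - 164 = 152.
Only 152 units reach the market. On the demand curve, the marginal buyer's willingness to pay at Q = 152 is (1436 - 152)/3 = 428.

428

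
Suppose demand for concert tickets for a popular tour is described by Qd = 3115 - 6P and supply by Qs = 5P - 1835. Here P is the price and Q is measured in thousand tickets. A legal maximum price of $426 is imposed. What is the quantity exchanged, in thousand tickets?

295

Without the control the market clears where 3115 - 6P = 5P - 1835, i.e. P* = 450 and Q* = 415.
Because the ceiling (426) lies below the market-clearing price, it is binding.
At P = 426: Qd = 3115 - 6·426 = 559 and Qs = 5·426 - 1835 = 295.
The quantity actually transacted is the short side, supply: 295.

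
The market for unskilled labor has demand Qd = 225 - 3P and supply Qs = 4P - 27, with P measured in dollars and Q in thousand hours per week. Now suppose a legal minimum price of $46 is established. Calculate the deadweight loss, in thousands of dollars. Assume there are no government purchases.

In a free market, 225 - 3P = 4P - 27 gives the equilibrium P* = 36, Q* = 117.
Since 46 > 36, the floor is binding.
At P = 46: Qd = 225 - 3·46 = 87 and Qs = 4·46 - 27 = 157.
Quantity traded falls to 87. At Q = 87 the demand price is (225 - 87)/3 = 46 and the supply price is (27 + 87)/4 = 28.5.
Deadweight loss = ½ · (46 - 28.5) · (117 - 87) = ½ · 17.5 · 30 = 262.5.

262.5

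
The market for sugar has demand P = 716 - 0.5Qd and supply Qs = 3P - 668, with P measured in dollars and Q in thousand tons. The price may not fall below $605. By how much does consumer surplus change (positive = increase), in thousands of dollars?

Rearranging demand gives Qd = 1432 - 2P. Setting quantity demanded equal to quantity supplied, 1432 - 2P = 3P - 668, gives P* = 420 and Q* = 592.
The floor of 605 is above the equilibrium price 420, so it binds.
At P = 605: Qd = 1432 - 2·605 = 222 and Qs = 3·605 - 668 = 1147.
Consumer surplus without the control is ½ · (716 - 420) · 592 = 87616.
With the floor, consumers buy 222 units at 605, so CS = ½ · (716 - 605) · 222 = 12321.
Change in consumer surplus = 12321 - 87616 = -75295.

-75295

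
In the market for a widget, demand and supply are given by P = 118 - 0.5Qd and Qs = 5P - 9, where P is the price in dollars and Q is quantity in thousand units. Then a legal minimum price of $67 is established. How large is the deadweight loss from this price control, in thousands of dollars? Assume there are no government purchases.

1433.6

Rearranging demand gives Qd = 236 - 2P. Setting quantity demanded equal to quantity supplied, 236 - 2P = 5P - 9, gives P* = 35 and Q* = 166.
Because the floor (67) lies above the market-clearing price, it is binding.
At P = 67: Qd = 236 - 2·67 = 102 and Qs = 5·67 - 9 = 326.
Quantity traded falls to 102. At Q = 102 the demand price is (236 - 102)/2 = 67 and the supply price is (9 + 102)/5 = 22.2.
Deadweight loss = ½ · (67 - 22.2) · (166 - 102) = ½ · 44.8 · 64 = 1433.6.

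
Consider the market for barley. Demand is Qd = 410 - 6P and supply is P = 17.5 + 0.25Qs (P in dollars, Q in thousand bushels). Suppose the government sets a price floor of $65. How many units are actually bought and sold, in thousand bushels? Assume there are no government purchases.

20

Rearranging supply gives Qs = 4P - 70. Setting quantity demanded equal to quantity supplied, 410 - 6P = 4P - 70, gives P* = 48 and Q* = 122.
The floor of 65 is above the equilibrium price 48, so it binds.
At P = 65: Qd = 410 - 6·65 = 20 and Qs = 4·65 - 70 = 190.
The quantity actually transacted is the short side, demand: 20.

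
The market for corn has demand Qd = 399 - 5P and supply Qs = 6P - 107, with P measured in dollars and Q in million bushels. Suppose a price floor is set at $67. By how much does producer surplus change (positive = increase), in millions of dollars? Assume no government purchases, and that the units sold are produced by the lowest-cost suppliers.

Setting quantity demanded equal to quantity supplied, 399 - 5P = 6P - 107, gives P* = 46 and Q* = 169.
Because the floor (67) lies above the market-clearing price, it is binding.
At P = 67: Qd = 399 - 5·67 = 64 and Qs = 6·67 - 107 = 295.
Producer surplus without the control is ½ · (46 - 107/6) · 169 = 28561/12.
With the floor, 64 units are sold at 67. The supply price at Q = 64 is 28.5, so PS = ½ · [(67 - 107/6) + (67 - 28.5)] · 64 = 8416/3.
Change in producer surplus = 8416/3 - 28561/12 = 425.25.

425.25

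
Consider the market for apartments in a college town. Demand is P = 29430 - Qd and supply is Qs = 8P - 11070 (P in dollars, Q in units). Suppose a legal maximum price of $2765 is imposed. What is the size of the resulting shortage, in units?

Rearranging demand gives Qd = 29430 - P. In a free market, 29430 - P = 8P - 11070 gives the equilibrium P* = 4500, Q* = 24930.
Since 2765 < 4500, the ceiling is binding.
At P = 2765: Qd = 29430 - 2765 = 26665 and Qs = 8·2765 - 11070 = 11050.
Shortage = Qd - Qs = 26665 - 11050 = 15615.

15615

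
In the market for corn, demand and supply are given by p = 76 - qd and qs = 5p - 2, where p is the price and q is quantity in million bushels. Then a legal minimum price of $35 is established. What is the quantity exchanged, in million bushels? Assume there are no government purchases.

Rearranging demand gives qd = 76 - p. Without the control the market clears where 76 - p = 5p - 2, i.e. p* = 13 and q* = 63.
The floor of 35 is above the equilibrium price 13, so it binds.
At p = 35: qd = 76 - 35 = 41 and qs = 5·35 - 2 = 173.
The quantity actually transacted is the short side, demand: 41.

41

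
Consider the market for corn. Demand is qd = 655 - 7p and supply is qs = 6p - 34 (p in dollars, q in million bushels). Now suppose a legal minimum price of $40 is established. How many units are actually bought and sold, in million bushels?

Without the control the market clears where 655 - 7p = 6p - 34, i.e. p* = 53 and q* = 284.
The floor of 40 is below the equilibrium price 53, so it is not binding; the market clears at p* = 53, q* = 284.

284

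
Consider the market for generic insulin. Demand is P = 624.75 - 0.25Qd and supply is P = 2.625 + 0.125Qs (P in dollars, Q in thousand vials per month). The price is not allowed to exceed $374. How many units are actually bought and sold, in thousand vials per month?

Rearranging demand gives Qd = 2499 - 4P; rearranging supply gives Qs = 8P - 21. Setting quantity demanded equal to quantity supplied, 2499 - 4P = 8P - 21, gives P* = 210 and Q* = 1659.
The ceiling of 374 is above the equilibrium price 210, so it is not binding; the market clears at P* = 210, Q* = 1659.

1659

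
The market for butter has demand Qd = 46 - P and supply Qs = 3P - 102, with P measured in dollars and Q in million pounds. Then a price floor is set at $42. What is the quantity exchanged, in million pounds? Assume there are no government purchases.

Without the control the market clears where 46 - P = 3P - 102, i.e. P* = 37 and Q* = 9.
Because the floor (42) lies above the market-clearing price, it is binding.
At P = 42: Qd = 46 - 42 = 4 and Qs = 3·42 - 102 = 24.
The quantity actually transacted is the short side, demand: 4.

4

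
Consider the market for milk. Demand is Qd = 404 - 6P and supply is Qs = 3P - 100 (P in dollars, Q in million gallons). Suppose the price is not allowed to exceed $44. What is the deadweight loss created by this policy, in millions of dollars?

Setting quantity demanded equal to quantity supplied, 404 - 6P = 3P - 100, gives P* = 56 and Q* = 68.
The ceiling of 44 is below the equilibrium price 56, so it binds.
At P = 44: Qd = 404 - 6·44 = 140 and Qs = 3·44 - 100 = 32.
Quantity traded falls to 32. At Q = 32 the demand price is (404 - 32)/6 = 62 and the supply price is (100 + 32)/3 = 44.
Deadweight loss = ½ · (62 - 44) · (68 - 32) = ½ · 18 · 36 = 324.

324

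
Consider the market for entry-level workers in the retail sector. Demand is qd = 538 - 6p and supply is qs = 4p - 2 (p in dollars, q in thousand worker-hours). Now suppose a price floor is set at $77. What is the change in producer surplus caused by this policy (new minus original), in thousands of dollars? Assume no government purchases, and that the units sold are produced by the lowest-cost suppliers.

-632.5

In a free market, 538 - 6p = 4p - 2 gives the equilibrium p* = 54, q* = 214.
The floor of 77 is above the equilibrium price 54, so it binds.
At p = 77: qd = 538 - 6·77 = 76 and qs = 4·77 - 2 = 306.
Producer surplus without the control is ½ · (54 - 0.5) · 214 = 5724.5.
With the floor, 76 units are sold at 77. The supply price at q = 76 is 19.5, so PS = ½ · [(77 - 0.5) + (77 - 19.5)] · 76 = 5092.
Change in producer surplus = 5092 - 5724.5 = -632.5.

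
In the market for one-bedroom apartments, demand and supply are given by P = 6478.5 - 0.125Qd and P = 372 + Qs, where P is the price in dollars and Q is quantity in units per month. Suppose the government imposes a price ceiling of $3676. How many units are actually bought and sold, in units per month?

3304

Rearranging demand gives Qd = 51828 - 8P; rearranging supply gives Qs = P - 372. Equilibrium: 51828 - 8P = P - 372, so 52200 = 9P and P* = 5800, Q* = 5428.
The ceiling of 3676 is below the equilibrium price 5800, so it binds.
At P = 3676: Qd = 51828 - 8·3676 = 22420 and Qs = 3676 - 372 = 3304.
The quantity actually transacted is the short side, supply: 3304.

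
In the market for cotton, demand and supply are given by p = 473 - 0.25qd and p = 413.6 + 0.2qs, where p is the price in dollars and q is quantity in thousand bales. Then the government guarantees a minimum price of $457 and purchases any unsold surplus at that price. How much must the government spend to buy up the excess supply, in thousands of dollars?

Rearranging demand gives qd = 1892 - 4p; rearranging supply gives qs = 5p - 2068. Equilibrium: 1892 - 4p = 5p - 2068, so 3960 = 9p and p* = 440, q* = 132.
The floor of 457 is above the equilibrium price 440, so it binds.
At p = 457: qd = 1892 - 4·457 = 64 and qs = 5·457 - 2068 = 217.
Surplus = qs - qd = 153.
Government expenditure = surplus × support price = 153 × 457 = 69921.

69921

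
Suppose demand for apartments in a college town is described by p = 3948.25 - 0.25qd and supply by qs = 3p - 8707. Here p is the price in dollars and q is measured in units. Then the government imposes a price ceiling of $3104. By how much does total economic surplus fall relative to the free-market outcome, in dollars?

Rearranging demand gives qd = 15793 - 4p. Without the control the market clears where 15793 - 4p = 3p - 8707, i.e. p* = 3500 and q* = 1793.
Because the ceiling (3104) lies below the market-clearing price, it is binding.
At p = 3104: qd = 15793 - 4·3104 = 3377 and qs = 3·3104 - 8707 = 605.
Quantity traded falls to 605. At q = 605 the demand price is (15793 - 605)/4 = 3797 and the supply price is (8707 + 605)/3 = 3104.
Deadweight loss = ½ · (3797 - 3104) · (1793 - 605) = ½ · 693 · 1188 = 411642.

411642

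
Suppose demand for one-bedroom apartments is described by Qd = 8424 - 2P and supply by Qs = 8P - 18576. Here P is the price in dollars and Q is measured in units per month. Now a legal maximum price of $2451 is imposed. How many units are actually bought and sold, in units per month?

1032

Without the control the market clears where 8424 - 2P = 8P - 18576, i.e. P* = 2700 and Q* = 3024.
Since 2451 < 2700, the ceiling is binding.
At P = 2451: Qd = 8424 - 2·2451 = 3522 and Qs = 8·2451 - 18576 = 1032.
The quantity actually transacted is the short side, supply: 1032.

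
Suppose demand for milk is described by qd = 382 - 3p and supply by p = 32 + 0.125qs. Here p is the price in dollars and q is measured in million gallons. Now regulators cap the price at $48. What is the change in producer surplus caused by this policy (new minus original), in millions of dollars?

-1680

Rearranging supply gives qs = 8p - 256. Setting quantity demanded equal to quantity supplied, 382 - 3p = 8p - 256, gives p* = 58 and q* = 208.
The ceiling of 48 is below the equilibrium price 58, so it binds.
At p = 48: qd = 382 - 3·48 = 238 and qs = 8·48 - 256 = 128.
Producer surplus without the control is ½ · (58 - 32) · 208 = 2704.
With the ceiling, producers sell 128 units at 48, so PS = ½ · (48 - 32) · 128 = 1024.
Change in producer surplus = 1024 - 2704 = -1680.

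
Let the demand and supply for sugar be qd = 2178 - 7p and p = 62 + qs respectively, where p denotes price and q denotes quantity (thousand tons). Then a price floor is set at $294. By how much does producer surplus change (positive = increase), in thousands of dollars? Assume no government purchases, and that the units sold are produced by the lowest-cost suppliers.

-3122

Rearranging supply gives qs = p - 62. Without the control the market clears where 2178 - 7p = p - 62, i.e. p* = 280 and q* = 218.
Since 294 > 280, the floor is binding.
At p = 294: qd = 2178 - 7·294 = 120 and qs = 294 - 62 = 232.
Producer surplus without the control is ½ · (280 - 62) · 218 = 23762.
With the floor, 120 units are sold at 294. The supply price at q = 120 is 182, so PS = ½ · [(294 - 62) + (294 - 182)] · 120 = 20640.
Change in producer surplus = 20640 - 23762 = -3122.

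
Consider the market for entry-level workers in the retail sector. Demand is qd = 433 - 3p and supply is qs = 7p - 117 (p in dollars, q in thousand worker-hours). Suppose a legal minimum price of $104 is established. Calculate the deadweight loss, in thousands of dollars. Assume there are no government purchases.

Equilibrium: 433 - 3p = 7p - 117, so 550 = 10p and p* = 55, q* = 268.
Since 104 > 55, the floor is binding.
At p = 104: qd = 433 - 3·104 = 121 and qs = 7·104 - 117 = 611.
Quantity traded falls to 121. At q = 121 the demand price is (433 - 121)/3 = 104 and the supply price is (117 + 121)/7 = 34.
Deadweight loss = ½ · (104 - 34) · (268 - 121) = ½ · 70 · 147 = 5145.

5145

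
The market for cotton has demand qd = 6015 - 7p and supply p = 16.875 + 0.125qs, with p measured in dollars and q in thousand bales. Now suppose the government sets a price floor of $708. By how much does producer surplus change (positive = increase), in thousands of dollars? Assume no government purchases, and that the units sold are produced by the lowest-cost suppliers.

43619.75

Rearranging supply gives qs = 8p - 135. Equilibrium: 6015 - 7p = 8p - 135, so 6150 = 15p and p* = 410, q* = 3145.
The floor of 708 is above the equilibrium price 410, so it binds.
At p = 708: qd = 6015 - 7·708 = 1059 and qs = 8·708 - 135 = 5529.
Producer surplus without the control is ½ · (410 - 16.875) · 3145 = 618189.0625.
With the floor, 1059 units are sold at 708. The supply price at q = 1059 is 149.25, so PS = ½ · [(708 - 16.875) + (708 - 149.25)] · 1059 = 661808.8125.
Change in producer surplus = 661808.8125 - 618189.0625 = 43619.75.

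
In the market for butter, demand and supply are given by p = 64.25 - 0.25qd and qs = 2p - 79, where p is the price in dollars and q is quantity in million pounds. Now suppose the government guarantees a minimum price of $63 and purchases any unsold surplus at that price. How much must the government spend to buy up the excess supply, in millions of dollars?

Rearranging demand gives qd = 257 - 4p. Setting quantity demanded equal to quantity supplied, 257 - 4p = 2p - 79, gives p* = 56 and q* = 33.
Since 63 > 56, the floor is binding.
At p = 63: qd = 257 - 4·63 = 5 and qs = 2·63 - 79 = 47.
Surplus = qs - qd = 42.
Government expenditure = surplus × support price = 42 × 63 = 2646.

2646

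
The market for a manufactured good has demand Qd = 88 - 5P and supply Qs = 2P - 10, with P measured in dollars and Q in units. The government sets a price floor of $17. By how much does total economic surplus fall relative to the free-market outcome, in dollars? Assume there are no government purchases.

78.75

Without the control the market clears where 88 - 5P = 2P - 10, i.e. P* = 14 and Q* = 18.
Because the floor (17) lies above the market-clearing price, it is binding.
At P = 17: Qd = 88 - 5·17 = 3 and Qs = 2·17 - 10 = 24.
Quantity traded falls to 3. At Q = 3 the demand price is (88 - 3)/5 = 17 and the supply price is (10 + 3)/2 = 6.5.
Deadweight loss = ½ · (17 - 6.5) · (18 - 3) = ½ · 10.5 · 15 = 78.75.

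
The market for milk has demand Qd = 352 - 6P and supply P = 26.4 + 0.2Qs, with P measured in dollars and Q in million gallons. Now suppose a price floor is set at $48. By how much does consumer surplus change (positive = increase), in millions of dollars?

-304

Rearranging supply gives Qs = 5P - 132. Setting quantity demanded equal to quantity supplied, 352 - 6P = 5P - 132, gives P* = 44 and Q* = 88.
Because the floor (48) lies above the market-clearing price, it is binding.
At P = 48: Qd = 352 - 6·48 = 64 and Qs = 5·48 - 132 = 108.
Consumer surplus without the control is ½ · (176/3 - 44) · 88 = 1936/3.
With the floor, consumers buy 64 units at 48, so CS = ½ · (176/3 - 48) · 64 = 1024/3.
Change in consumer surplus = 1024/3 - 1936/3 = -304.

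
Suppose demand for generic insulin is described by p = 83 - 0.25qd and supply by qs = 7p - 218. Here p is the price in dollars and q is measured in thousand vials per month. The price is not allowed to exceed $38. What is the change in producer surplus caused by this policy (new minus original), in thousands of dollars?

Rearranging demand gives qd = 332 - 4p. In a free market, 332 - 4p = 7p - 218 gives the equilibrium p* = 50, q* = 132.
Because the ceiling (38) lies below the market-clearing price, it is binding.
At p = 38: qd = 332 - 4·38 = 180 and qs = 7·38 - 218 = 48.
Producer surplus without the control is ½ · (50 - 218/7) · 132 = 8712/7.
With the ceiling, producers sell 48 units at 38, so PS = ½ · (38 - 218/7) · 48 = 1152/7.
Change in producer surplus = 1152/7 - 8712/7 = -1080.

-1080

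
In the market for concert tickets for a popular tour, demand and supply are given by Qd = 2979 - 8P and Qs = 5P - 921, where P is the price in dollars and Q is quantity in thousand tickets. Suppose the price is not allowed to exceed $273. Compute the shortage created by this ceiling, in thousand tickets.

351

Without the control the market clears where 2979 - 8P = 5P - 921, i.e. P* = 300 and Q* = 579.
The ceiling of 273 is below the equilibrium price 300, so it binds.
At P = 273: Qd = 2979 - 8·273 = 795 and Qs = 5·273 - 921 = 444.
Shortage = Qd - Qs = 795 - 444 = 351.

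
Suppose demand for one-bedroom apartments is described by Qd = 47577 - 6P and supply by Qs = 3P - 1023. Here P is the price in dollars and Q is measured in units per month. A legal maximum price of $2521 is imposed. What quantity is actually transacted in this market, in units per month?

Setting quantity demanded equal to quantity supplied, 47577 - 6P = 3P - 1023, gives P* = 5400 and Q* = 15177.
Since 2521 < 5400, the ceiling is binding.
At P = 2521: Qd = 47577 - 6·2521 = 32451 and Qs = 3·2521 - 1023 = 6540.
The quantity actually transacted is the short side, supply: 6540.

6540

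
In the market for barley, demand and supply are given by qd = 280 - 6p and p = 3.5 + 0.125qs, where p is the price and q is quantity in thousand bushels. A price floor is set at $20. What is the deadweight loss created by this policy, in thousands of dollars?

Rearranging supply gives qs = 8p - 28. Setting quantity demanded equal to quantity supplied, 280 - 6p = 8p - 28, gives p* = 22 and q* = 148.
The floor of 20 is below the equilibrium price 22, so it is not binding; the market clears at p* = 22, q* = 148.
Since the control does not bind, no trades are prevented and deadweight loss is zero.

0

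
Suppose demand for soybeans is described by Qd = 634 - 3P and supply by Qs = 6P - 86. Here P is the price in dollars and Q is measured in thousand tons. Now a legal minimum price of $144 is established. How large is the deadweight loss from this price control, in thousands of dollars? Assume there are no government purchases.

In a free market, 634 - 3P = 6P - 86 gives the equilibrium P* = 80, Q* = 394.
Since 144 > 80, the floor is binding.
At P = 144: Qd = 634 - 3·144 = 202 and Qs = 6·144 - 86 = 778.
Quantity traded falls to 202. At Q = 202 the demand price is (634 - 202)/3 = 144 and the supply price is (86 + 202)/6 = 48.
Deadweight loss = ½ · (144 - 48) · (394 - 202) = ½ · 96 · 192 = 9216.

9216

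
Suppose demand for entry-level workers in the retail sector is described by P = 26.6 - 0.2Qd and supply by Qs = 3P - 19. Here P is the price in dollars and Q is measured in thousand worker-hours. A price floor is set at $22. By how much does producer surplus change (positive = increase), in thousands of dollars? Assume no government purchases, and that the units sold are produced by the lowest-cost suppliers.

Rearranging demand gives Qd = 133 - 5P. Equilibrium: 133 - 5P = 3P - 19, so 152 = 8P and P* = 19, Q* = 38.
Since 22 > 19, the floor is binding.
At P = 22: Qd = 133 - 5·22 = 23 and Qs = 3·22 - 19 = 47.
Producer surplus without the control is ½ · (19 - 19/3) · 38 = 722/3.
With the floor, 23 units are sold at 22. The supply price at Q = 23 is 14, so PS = ½ · [(22 - 19/3) + (22 - 14)] · 23 = 1633/6.
Change in producer surplus = 1633/6 - 722/3 = 31.5.

31.5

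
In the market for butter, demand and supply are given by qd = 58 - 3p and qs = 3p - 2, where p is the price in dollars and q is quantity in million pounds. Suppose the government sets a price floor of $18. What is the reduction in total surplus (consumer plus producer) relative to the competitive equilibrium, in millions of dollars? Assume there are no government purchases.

Setting quantity demanded equal to quantity supplied, 58 - 3p = 3p - 2, gives p* = 10 and q* = 28.
The floor of 18 is above the equilibrium price 10, so it binds.
At p = 18: qd = 58 - 3·18 = 4 and qs = 3·18 - 2 = 52.
Quantity traded falls to 4. At q = 4 the demand price is (58 - 4)/3 = 18 and the supply price is (2 + 4)/3 = 2.
Deadweight loss = ½ · (18 - 2) · (28 - 4) = ½ · 16 · 24 = 192.

192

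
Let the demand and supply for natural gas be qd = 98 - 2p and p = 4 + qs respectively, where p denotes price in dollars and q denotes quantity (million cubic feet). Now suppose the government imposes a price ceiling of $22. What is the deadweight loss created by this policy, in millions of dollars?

Rearranging supply gives qs = p - 4. Without the control the market clears where 98 - 2p = p - 4, i.e. p* = 34 and q* = 30.
Since 22 < 34, the ceiling is binding.
At p = 22: qd = 98 - 2·22 = 54 and qs = 22 - 4 = 18.
Quantity traded falls to 18. At q = 18 the demand price is (98 - 18)/2 = 40 and the supply price is 4 + 18 = 22.
Deadweight loss = ½ · (40 - 22) · (30 - 18) = ½ · 18 · 12 = 108.

108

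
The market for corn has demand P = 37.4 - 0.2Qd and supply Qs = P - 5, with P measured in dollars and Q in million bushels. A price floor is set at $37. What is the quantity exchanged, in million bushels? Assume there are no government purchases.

2

Rearranging demand gives Qd = 187 - 5P. Without the control the market clears where 187 - 5P = P - 5, i.e. P* = 32 and Q* = 27.
The floor of 37 is above the equilibrium price 32, so it binds.
At P = 37: Qd = 187 - 5·37 = 2 and Qs = 37 - 5 = 32.
The quantity actually transacted is the short side, demand: 2.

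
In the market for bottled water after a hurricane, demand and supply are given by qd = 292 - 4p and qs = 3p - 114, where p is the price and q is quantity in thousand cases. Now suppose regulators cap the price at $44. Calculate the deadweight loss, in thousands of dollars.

514.5

In a free market, 292 - 4p = 3p - 114 gives the equilibrium p* = 58, q* = 60.
Because the ceiling (44) lies below the market-clearing price, it is binding.
At p = 44: qd = 292 - 4·44 = 116 and qs = 3·44 - 114 = 18.
Quantity traded falls to 18. At q = 18 the demand price is (292 - 18)/4 = 68.5 and the supply price is (114 + 18)/3 = 44.
Deadweight loss = ½ · (68.5 - 44) · (60 - 18) = ½ · 24.5 · 42 = 514.5.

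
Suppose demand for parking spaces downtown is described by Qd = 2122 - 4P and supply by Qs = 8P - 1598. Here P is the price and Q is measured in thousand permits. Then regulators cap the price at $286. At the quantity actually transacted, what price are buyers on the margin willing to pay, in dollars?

358

In a free market, 2122 - 4P = 8P - 1598 gives the equilibrium P* = 310, Q* = 882.
Since 286 < 310, the ceiling is binding.
At P = 286: Qd = 2122 - 4·286 = 978 and Qs = 8·286 - 1598 = 690.
Only 690 units reach the market. On the demand curve, the marginal buyer's willingness to pay at Q = 690 is (2122 - 690)/4 = 358.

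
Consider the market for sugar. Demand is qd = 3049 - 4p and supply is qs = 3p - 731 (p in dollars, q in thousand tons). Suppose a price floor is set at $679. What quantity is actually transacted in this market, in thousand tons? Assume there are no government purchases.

333

Equilibrium: 3049 - 4p = 3p - 731, so 3780 = 7p and p* = 540, q* = 889.
The floor of 679 is above the equilibrium price 540, so it binds.
At p = 679: qd = 3049 - 4·679 = 333 and qs = 3·679 - 731 = 1306.
The quantity actually transacted is the short side, demand: 333.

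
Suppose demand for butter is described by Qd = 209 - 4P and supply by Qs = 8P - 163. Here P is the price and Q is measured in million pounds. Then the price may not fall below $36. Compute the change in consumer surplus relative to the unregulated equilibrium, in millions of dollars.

Setting quantity demanded equal to quantity supplied, 209 - 4P = 8P - 163, gives P* = 31 and Q* = 85.
The floor of 36 is above the equilibrium price 31, so it binds.
At P = 36: Qd = 209 - 4·36 = 65 and Qs = 8·36 - 163 = 125.
Consumer surplus without the control is ½ · (52.25 - 31) · 85 = 903.125.
With the floor, consumers buy 65 units at 36, so CS = ½ · (52.25 - 36) · 65 = 528.125.
Change in consumer surplus = 528.125 - 903.125 = -375.

-375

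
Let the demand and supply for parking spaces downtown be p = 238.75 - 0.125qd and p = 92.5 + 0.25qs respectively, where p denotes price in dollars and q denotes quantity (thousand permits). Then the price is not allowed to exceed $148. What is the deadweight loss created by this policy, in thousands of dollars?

Rearranging demand gives qd = 1910 - 8p; rearranging supply gives qs = 4p - 370. In a free market, 1910 - 8p = 4p - 370 gives the equilibrium p* = 190, q* = 390.
Because the ceiling (148) lies below the market-clearing price, it is binding.
At p = 148: qd = 1910 - 8·148 = 726 and qs = 4·148 - 370 = 222.
Quantity traded falls to 222. At q = 222 the demand price is (1910 - 222)/8 = 211 and the supply price is (370 + 222)/4 = 148.
Deadweight loss = ½ · (211 - 148) · (390 - 222) = ½ · 63 · 168 = 5292.

5292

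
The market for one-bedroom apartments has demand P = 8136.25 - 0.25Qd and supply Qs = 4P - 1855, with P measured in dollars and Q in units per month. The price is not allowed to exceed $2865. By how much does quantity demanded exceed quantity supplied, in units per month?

Rearranging demand gives Qd = 32545 - 4P. Equilibrium: 32545 - 4P = 4P - 1855, so 34400 = 8P and P* = 4300, Q* = 15345.
The ceiling of 2865 is below the equilibrium price 4300, so it binds.
At P = 2865: Qd = 32545 - 4·2865 = 21085 and Qs = 4·2865 - 1855 = 9605.
Shortage = Qd - Qs = 21085 - 9605 = 11480.

11480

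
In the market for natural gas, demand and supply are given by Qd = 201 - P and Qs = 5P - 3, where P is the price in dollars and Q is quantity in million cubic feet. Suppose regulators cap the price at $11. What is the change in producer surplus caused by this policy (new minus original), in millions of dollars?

Equilibrium: 201 - P = 5P - 3, so 204 = 6P and P* = 34, Q* = 167.
The ceiling of 11 is below the equilibrium price 34, so it binds.
At P = 11: Qd = 201 - 11 = 190 and Qs = 5·11 - 3 = 52.
Producer surplus without the control is ½ · (34 - 0.6) · 167 = 2788.9.
With the ceiling, producers sell 52 units at 11, so PS = ½ · (11 - 0.6) · 52 = 270.4.
Change in producer surplus = 270.4 - 2788.9 = -2518.5.

-2518.5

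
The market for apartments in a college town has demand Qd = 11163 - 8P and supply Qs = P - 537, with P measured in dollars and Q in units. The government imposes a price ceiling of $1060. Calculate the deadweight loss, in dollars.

Equilibrium: 11163 - 8P = P - 537, so 11700 = 9P and P* = 1300, Q* = 763.
Since 1060 < 1300, the ceiling is binding.
At P = 1060: Qd = 11163 - 8·1060 = 2683 and Qs = 1060 - 537 = 523.
Quantity traded falls to 523. At Q = 523 the demand price is (11163 - 523)/8 = 1330 and the supply price is 537 + 523 = 1060.
Deadweight loss = ½ · (1330 - 1060) · (763 - 523) = ½ · 270 · 240 = 32400.

32400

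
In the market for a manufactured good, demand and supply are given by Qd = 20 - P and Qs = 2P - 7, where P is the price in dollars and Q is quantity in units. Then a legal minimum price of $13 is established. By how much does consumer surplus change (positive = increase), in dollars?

Setting quantity demanded equal to quantity supplied, 20 - P = 2P - 7, gives P* = 9 and Q* = 11.
Because the floor (13) lies above the market-clearing price, it is binding.
At P = 13: Qd = 20 - 13 = 7 and Qs = 2·13 - 7 = 19.
Consumer surplus without the control is ½ · (20 - 9) · 11 = 60.5.
With the floor, consumers buy 7 units at 13, so CS = ½ · (20 - 13) · 7 = 24.5.
Change in consumer surplus = 24.5 - 60.5 = -36.

-36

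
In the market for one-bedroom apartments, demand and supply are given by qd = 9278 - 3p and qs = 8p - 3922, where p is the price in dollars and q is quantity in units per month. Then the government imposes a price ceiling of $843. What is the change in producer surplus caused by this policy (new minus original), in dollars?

Without the control the market clears where 9278 - 3p = 8p - 3922, i.e. p* = 1200 and q* = 5678.
The ceiling of 843 is below the equilibrium price 1200, so it binds.
At p = 843: qd = 9278 - 3·843 = 6749 and qs = 8·843 - 3922 = 2822.
Producer surplus without the control is ½ · (1200 - 490.25) · 5678 = 2014980.25.
With the ceiling, producers sell 2822 units at 843, so PS = ½ · (843 - 490.25) · 2822 = 497730.25.
Change in producer surplus = 497730.25 - 2014980.25 = -1517250.

-1517250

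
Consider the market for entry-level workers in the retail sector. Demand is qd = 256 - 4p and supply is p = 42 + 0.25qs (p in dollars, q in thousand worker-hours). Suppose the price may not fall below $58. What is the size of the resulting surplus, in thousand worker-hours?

40

Rearranging supply gives qs = 4p - 168. In a free market, 256 - 4p = 4p - 168 gives the equilibrium p* = 53, q* = 44.
The floor of 58 is above the equilibrium price 53, so it binds.
At p = 58: qd = 256 - 4·58 = 24 and qs = 4·58 - 168 = 64.
Surplus = qs - qd = 64 - 24 = 40.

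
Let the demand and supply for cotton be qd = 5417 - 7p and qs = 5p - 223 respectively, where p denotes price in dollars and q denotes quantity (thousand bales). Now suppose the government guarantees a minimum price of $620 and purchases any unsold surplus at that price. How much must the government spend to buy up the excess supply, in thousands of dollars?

Equilibrium: 5417 - 7p = 5p - 223, so 5640 = 12p and p* = 470, q* = 2127.
Since 620 > 470, the floor is binding.
At p = 620: qd = 5417 - 7·620 = 1077 and qs = 5·620 - 223 = 2877.
Surplus = qs - qd = 1800.
Government expenditure = surplus × support price = 1800 × 620 = 1116000.

1116000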